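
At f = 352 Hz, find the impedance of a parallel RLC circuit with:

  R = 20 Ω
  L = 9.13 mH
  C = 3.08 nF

Step 1 — Angular frequency: ω = 2π·f = 2π·352 = 2212 rad/s.
Step 2 — Component impedances:
  R: Z = R = 20 Ω
  L: Z = jωL = j·2212·0.00913 = 0 + j20.19 Ω
  C: Z = 1/(jωC) = -j/(ω·C) = 0 - j1.468e+05 Ω
Step 3 — Parallel combination: 1/Z_total = 1/R + 1/L + 1/C; Z_total = 10.1 + j10 Ω = 14.21∠44.7° Ω.

Z = 10.1 + j10 Ω = 14.21∠44.7° Ω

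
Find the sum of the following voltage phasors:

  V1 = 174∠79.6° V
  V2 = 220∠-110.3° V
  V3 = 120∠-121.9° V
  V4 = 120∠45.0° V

Step 1 — Convert each phasor to rectangular form:
  V1 = 174·(cos(79.6°) + j·sin(79.6°)) = 31.41 + j171.1 V
  V2 = 220·(cos(-110.3°) + j·sin(-110.3°)) = -76.33 - j206.3 V
  V3 = 120·(cos(-121.9°) + j·sin(-121.9°)) = -63.41 - j101.9 V
  V4 = 120·(cos(45.0°) + j·sin(45.0°)) = 84.85 + j84.85 V
Step 2 — Sum components: V_total = -23.48 - j52.22 V.
Step 3 — Convert to polar: |V_total| = 57.25 V, ∠V_total = -114.2°.

V_total = 57.25∠-114.2° V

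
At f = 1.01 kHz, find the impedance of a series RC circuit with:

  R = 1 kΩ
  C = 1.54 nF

Step 1 — Angular frequency: ω = 2π·f = 2π·1010 = 6346 rad/s.
Step 2 — Component impedances:
  R: Z = R = 1000 Ω
  C: Z = 1/(jωC) = -j/(ω·C) = 0 - j1.023e+05 Ω
Step 3 — Series combination: Z_total = R + C = 1000 - j1.023e+05 Ω = 1.023e+05∠-89.4° Ω.

Z = 1000 - j1.023e+05 Ω = 1.023e+05∠-89.4° Ω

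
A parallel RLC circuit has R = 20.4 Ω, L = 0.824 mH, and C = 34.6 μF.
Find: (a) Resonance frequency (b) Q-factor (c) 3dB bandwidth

Step 1 — Resonance: ω₀ = 1/√(LC) = 1/√(0.000824·3.46e-05) = 5922 rad/s.
Step 2 — f₀ = ω₀/(2π) = 942.6 Hz.
Step 3 — Parallel Q: Q = R/(ω₀L) = 20.4/(5922·0.000824) = 4.18.
Step 4 — Bandwidth: Δω = ω₀/Q = 1417 rad/s; BW = Δω/(2π) = 225.5 Hz.

(a) f₀ = 942.6 Hz  (b) Q = 4.18  (c) BW = 225.5 Hz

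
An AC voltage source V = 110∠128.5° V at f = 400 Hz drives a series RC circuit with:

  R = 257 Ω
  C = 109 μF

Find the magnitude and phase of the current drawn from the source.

Step 1 — Angular frequency: ω = 2π·f = 2π·400 = 2513 rad/s.
Step 2 — Component impedances:
  R: Z = R = 257 Ω
  C: Z = 1/(jωC) = -j/(ω·C) = 0 - j3.65 Ω
Step 3 — Series combination: Z_total = R + C = 257 - j3.65 Ω = 257∠-0.8° Ω.
Step 4 — Source phasor: V = 110∠128.5° V = -68.48 + j86.09 V.
Step 5 — Ohm's law: I = V / Z_total = (-68.48 + j86.09) / (257 - j3.65) = -0.2711 + j0.3311 A.
Step 6 — Convert to polar: |I| = 0.428 A, ∠I = 129.3°.

I = 0.428∠129.3° A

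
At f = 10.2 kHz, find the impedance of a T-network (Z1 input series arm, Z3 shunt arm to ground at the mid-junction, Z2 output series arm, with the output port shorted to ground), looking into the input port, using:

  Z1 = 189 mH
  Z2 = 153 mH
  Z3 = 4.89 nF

Step 1 — Angular frequency: ω = 2π·f = 2π·1.02e+04 = 6.409e+04 rad/s.
Step 2 — Component impedances:
  Z1: Z = jωL = j·6.409e+04·0.189 = 0 + j1.211e+04 Ω
  Z2: Z = jωL = j·6.409e+04·0.153 = 0 + j9806 Ω
  Z3: Z = 1/(jωC) = -j/(ω·C) = 0 - j3191 Ω
Step 3 — With the output port shorted to ground, the output series arm Z2 runs from the junction to ground; the shunt arm Z3 also runs from the junction to ground. They appear in parallel: Z3 || Z2 = 0 - j4730 Ω.
Step 4 — Series with input arm Z1: Z_in = Z1 + (Z3 || Z2) = 0 + j7383 Ω = 7383∠90.0° Ω.

Z = 0 + j7383 Ω = 7383∠90.0° Ω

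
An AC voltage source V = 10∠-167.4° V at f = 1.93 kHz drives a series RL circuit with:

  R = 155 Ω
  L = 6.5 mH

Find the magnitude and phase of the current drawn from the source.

Step 1 — Angular frequency: ω = 2π·f = 2π·1930 = 1.213e+04 rad/s.
Step 2 — Component impedances:
  R: Z = R = 155 Ω
  L: Z = jωL = j·1.213e+04·0.0065 = 0 + j78.82 Ω
Step 3 — Series combination: Z_total = R + L = 155 + j78.82 Ω = 173.9∠27.0° Ω.
Step 4 — Source phasor: V = 10∠-167.4° V = -9.759 - j2.181 V.
Step 5 — Ohm's law: I = V / Z_total = (-9.759 - j2.181) / (155 + j78.82) = -0.05571 + j0.01426 A.
Step 6 — Convert to polar: |I| = 0.05751 A, ∠I = 165.6°.

I = 0.05751∠165.6° A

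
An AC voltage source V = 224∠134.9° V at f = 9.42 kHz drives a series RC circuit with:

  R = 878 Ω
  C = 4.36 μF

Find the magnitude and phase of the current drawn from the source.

Step 1 — Angular frequency: ω = 2π·f = 2π·9420 = 5.919e+04 rad/s.
Step 2 — Component impedances:
  R: Z = R = 878 Ω
  C: Z = 1/(jωC) = -j/(ω·C) = 0 - j3.875 Ω
Step 3 — Series combination: Z_total = R + C = 878 - j3.875 Ω = 878∠-0.3° Ω.
Step 4 — Source phasor: V = 224∠134.9° V = -158.1 + j158.7 V.
Step 5 — Ohm's law: I = V / Z_total = (-158.1 + j158.7) / (878 - j3.875) = -0.1809 + j0.1799 A.
Step 6 — Convert to polar: |I| = 0.2551 A, ∠I = 135.2°.

I = 0.2551∠135.2° A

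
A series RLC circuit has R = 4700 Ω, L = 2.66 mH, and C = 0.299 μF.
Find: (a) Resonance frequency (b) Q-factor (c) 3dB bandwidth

Step 1 — Resonance: ω₀ = 1/√(LC) = 1/√(0.00266·2.99e-07) = 3.546e+04 rad/s.
Step 2 — f₀ = ω₀/(2π) = 5643 Hz.
Step 3 — Series Q: Q = ω₀L/R = 3.546e+04·0.00266/4700 = 0.02007.
Step 4 — Bandwidth: Δω = ω₀/Q = 1.767e+06 rad/s; BW = Δω/(2π) = 2.812e+05 Hz.

(a) f₀ = 5643 Hz  (b) Q = 0.02007  (c) BW = 2.812e+05 Hz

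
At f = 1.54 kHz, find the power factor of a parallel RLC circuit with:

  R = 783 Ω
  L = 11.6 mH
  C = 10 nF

Step 1 — Angular frequency: ω = 2π·f = 2π·1540 = 9676 rad/s.
Step 2 — Component impedances:
  R: Z = R = 783 Ω
  L: Z = jωL = j·9676·0.0116 = 0 + j112.2 Ω
  C: Z = 1/(jωC) = -j/(ω·C) = 0 - j1.033e+04 Ω
Step 3 — Parallel combination: 1/Z_total = 1/R + 1/L + 1/C; Z_total = 16.11 + j111.1 Ω = 112.3∠81.8° Ω.
Step 4 — Power factor: PF = cos(φ) = Re(Z)/|Z| = 16.107/112.3 = 0.1434.
Step 5 — Type: Im(Z) = 111.1 ⇒ lagging (phase φ = 81.8°).

PF = 0.1434 (lagging, φ = 81.8°)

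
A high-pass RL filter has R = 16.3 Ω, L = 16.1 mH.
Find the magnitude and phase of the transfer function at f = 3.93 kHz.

Step 1 — Angular frequency: ω = 2π·3930 = 2.469e+04 rad/s.
Step 2 — Transfer function: H(jω) = jωL/(R + jωL).
Step 3 — Numerator jωL = j·397.6; denominator R + jωL = 16.3 + j397.6.
Step 4 — H = 0.9983 + j0.04093.
Step 5 — Magnitude: |H| = 0.9992 (-0.0 dB); phase: φ = 2.3°.

|H| = 0.9992 (-0.0 dB), φ = 2.3°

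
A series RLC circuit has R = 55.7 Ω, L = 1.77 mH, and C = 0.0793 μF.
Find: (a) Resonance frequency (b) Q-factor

Step 1 — Resonance condition Im(Z)=0 gives ω₀ = 1/√(LC).
Step 2 — ω₀ = 1/√(0.00177·7.93e-08) = 8.441e+04 rad/s.
Step 3 — f₀ = ω₀/(2π) = 1.343e+04 Hz.
Step 4 — Series Q: Q = ω₀L/R = 8.441e+04·0.00177/55.7 = 2.682.

(a) f₀ = 1.343e+04 Hz  (b) Q = 2.682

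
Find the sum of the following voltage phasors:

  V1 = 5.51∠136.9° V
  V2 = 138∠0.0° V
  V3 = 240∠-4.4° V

Step 1 — Convert each phasor to rectangular form:
  V1 = 5.51·(cos(136.9°) + j·sin(136.9°)) = -4.023 + j3.765 V
  V2 = 138·(cos(0.0°) + j·sin(0.0°)) = 138 V
  V3 = 240·(cos(-4.4°) + j·sin(-4.4°)) = 239.3 - j18.41 V
Step 2 — Sum components: V_total = 373.3 - j14.65 V.
Step 3 — Convert to polar: |V_total| = 373.6 V, ∠V_total = -2.2°.

V_total = 373.6∠-2.2° V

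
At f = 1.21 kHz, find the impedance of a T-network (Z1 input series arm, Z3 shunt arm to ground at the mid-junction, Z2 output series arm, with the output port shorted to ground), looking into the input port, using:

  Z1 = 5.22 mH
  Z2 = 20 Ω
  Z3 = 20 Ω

Step 1 — Angular frequency: ω = 2π·f = 2π·1210 = 7603 rad/s.
Step 2 — Component impedances:
  Z1: Z = jωL = j·7603·0.00522 = 0 + j39.69 Ω
  Z2: Z = R = 20 Ω
  Z3: Z = R = 20 Ω
Step 3 — With the output port shorted to ground, the output series arm Z2 runs from the junction to ground; the shunt arm Z3 also runs from the junction to ground. They appear in parallel: Z3 || Z2 = 10 Ω.
Step 4 — Series with input arm Z1: Z_in = Z1 + (Z3 || Z2) = 10 + j39.69 Ω = 40.93∠75.9° Ω.

Z = 10 + j39.69 Ω = 40.93∠75.9° Ω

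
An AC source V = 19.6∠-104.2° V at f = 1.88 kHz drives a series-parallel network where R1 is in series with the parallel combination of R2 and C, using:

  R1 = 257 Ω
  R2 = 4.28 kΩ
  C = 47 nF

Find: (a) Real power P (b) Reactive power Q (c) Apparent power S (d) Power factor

Step 1 — Angular frequency: ω = 2π·f = 2π·1880 = 1.181e+04 rad/s.
Step 2 — Component impedances:
  R1: Z = R = 257 Ω
  R2: Z = R = 4280 Ω
  C: Z = 1/(jωC) = -j/(ω·C) = 0 - j1801 Ω
Step 3 — Parallel branch: R2 || C = 1/(1/R2 + 1/C) = 644 - j1530 Ω.
Step 4 — Series with R1: Z_total = R1 + (R2 || C) = 901 - j1530 Ω = 1776∠-59.5° Ω.
Step 5 — Source phasor: V = 19.6∠-104.2° V = -4.808 - j19 V.
Step 6 — Current: I = V / Z = 0.007847 - j0.007762 A = 0.01104∠-44.7° A.
Step 7 — Complex power: S = V·I* = 0.1098 - j0.1864 VA.
Step 8 — Real power: P = Re(S) = 0.1098 W.
Step 9 — Reactive power: Q = Im(S) = -0.1864 VAR.
Step 10 — Apparent power: |S| = 0.2163 VA.
Step 11 — Power factor: PF = P/|S| = 0.5074 (leading).

(a) P = 0.1098 W  (b) Q = -0.1864 VAR  (c) S = 0.2163 VA  (d) PF = 0.5074 (leading)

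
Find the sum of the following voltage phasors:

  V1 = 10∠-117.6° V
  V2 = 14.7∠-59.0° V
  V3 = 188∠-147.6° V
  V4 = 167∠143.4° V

Step 1 — Convert each phasor to rectangular form:
  V1 = 10·(cos(-117.6°) + j·sin(-117.6°)) = -4.633 - j8.862 V
  V2 = 14.7·(cos(-59.0°) + j·sin(-59.0°)) = 7.571 - j12.6 V
  V3 = 188·(cos(-147.6°) + j·sin(-147.6°)) = -158.7 - j100.7 V
  V4 = 167·(cos(143.4°) + j·sin(143.4°)) = -134.1 + j99.57 V
Step 2 — Sum components: V_total = -289.9 - j22.63 V.
Step 3 — Convert to polar: |V_total| = 290.7 V, ∠V_total = -175.5°.

V_total = 290.7∠-175.5° V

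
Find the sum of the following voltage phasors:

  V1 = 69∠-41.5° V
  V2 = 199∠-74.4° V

Step 1 — Convert each phasor to rectangular form:
  V1 = 69·(cos(-41.5°) + j·sin(-41.5°)) = 51.68 - j45.72 V
  V2 = 199·(cos(-74.4°) + j·sin(-74.4°)) = 53.52 - j191.7 V
Step 2 — Sum components: V_total = 105.2 - j237.4 V.
Step 3 — Convert to polar: |V_total| = 259.7 V, ∠V_total = -66.1°.

V_total = 259.7∠-66.1° V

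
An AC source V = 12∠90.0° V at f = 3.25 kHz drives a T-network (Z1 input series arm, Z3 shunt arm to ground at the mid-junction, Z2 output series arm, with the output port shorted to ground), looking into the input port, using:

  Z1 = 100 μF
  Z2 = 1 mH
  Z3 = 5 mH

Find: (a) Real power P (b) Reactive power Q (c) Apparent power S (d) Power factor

Step 1 — Angular frequency: ω = 2π·f = 2π·3250 = 2.042e+04 rad/s.
Step 2 — Component impedances:
  Z1: Z = 1/(jωC) = -j/(ω·C) = 0 - j0.4897 Ω
  Z2: Z = jωL = j·2.042e+04·0.001 = 0 + j20.42 Ω
  Z3: Z = jωL = j·2.042e+04·0.005 = 0 + j102.1 Ω
Step 3 — With the output port shorted to ground, the output series arm Z2 runs from the junction to ground; the shunt arm Z3 also runs from the junction to ground. They appear in parallel: Z3 || Z2 = 0 + j17.02 Ω.
Step 4 — Series with input arm Z1: Z_in = Z1 + (Z3 || Z2) = 0 + j16.53 Ω = 16.53∠90.0° Ω.
Step 5 — Source phasor: V = 12∠90.0° V = 0 + j12 V.
Step 6 — Current: I = V / Z = 0.7261 A = 0.7261∠-0.0° A.
Step 7 — Complex power: S = V·I* = 0 + j8.713 VA.
Step 8 — Real power: P = Re(S) = 0 W.
Step 9 — Reactive power: Q = Im(S) = 8.713 VAR.
Step 10 — Apparent power: |S| = 8.713 VA.
Step 11 — Power factor: PF = P/|S| = 0 (lagging).

(a) P = 0 W  (b) Q = 8.713 VAR  (c) S = 8.713 VA  (d) PF = 0 (lagging)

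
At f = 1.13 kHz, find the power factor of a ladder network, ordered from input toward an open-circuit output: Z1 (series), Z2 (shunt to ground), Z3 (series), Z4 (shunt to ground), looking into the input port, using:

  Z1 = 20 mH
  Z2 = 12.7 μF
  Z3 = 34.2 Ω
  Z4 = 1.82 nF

Step 1 — Angular frequency: ω = 2π·f = 2π·1130 = 7100 rad/s.
Step 2 — Component impedances:
  Z1: Z = jωL = j·7100·0.02 = 0 + j142 Ω
  Z2: Z = 1/(jωC) = -j/(ω·C) = 0 - j11.09 Ω
  Z3: Z = R = 34.2 Ω
  Z4: Z = 1/(jωC) = -j/(ω·C) = 0 - j7.739e+04 Ω
Step 3 — Ladder network (open output): work backward from the far end, alternating series and parallel combinations. Z_in = 7.022e-07 + j130.9 Ω = 130.9∠90.0° Ω.
Step 4 — Power factor: PF = cos(φ) = Re(Z)/|Z| = 7.022e-07/130.9 = 5.364e-09.
Step 5 — Type: Im(Z) = 130.9 ⇒ lagging (phase φ = 90.0°).

PF = 5.364e-09 (lagging, φ = 90.0°)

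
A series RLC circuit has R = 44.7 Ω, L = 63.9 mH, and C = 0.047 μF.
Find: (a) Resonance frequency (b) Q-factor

Step 1 — Resonance condition Im(Z)=0 gives ω₀ = 1/√(LC).
Step 2 — ω₀ = 1/√(0.0639·4.7e-08) = 1.825e+04 rad/s.
Step 3 — f₀ = ω₀/(2π) = 2904 Hz.
Step 4 — Series Q: Q = ω₀L/R = 1.825e+04·0.0639/44.7 = 26.09.

(a) f₀ = 2904 Hz  (b) Q = 26.09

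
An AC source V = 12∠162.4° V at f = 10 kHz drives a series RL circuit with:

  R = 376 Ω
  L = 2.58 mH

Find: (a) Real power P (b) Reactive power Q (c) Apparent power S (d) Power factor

Step 1 — Angular frequency: ω = 2π·f = 2π·1e+04 = 6.283e+04 rad/s.
Step 2 — Component impedances:
  R: Z = R = 376 Ω
  L: Z = jωL = j·6.283e+04·0.00258 = 0 + j162.1 Ω
Step 3 — Series combination: Z_total = R + L = 376 + j162.1 Ω = 409.5∠23.3° Ω.
Step 4 — Source phasor: V = 12∠162.4° V = -11.44 + j3.628 V.
Step 5 — Current: I = V / Z = -0.02214 + j0.0192 A = 0.02931∠139.1° A.
Step 6 — Complex power: S = V·I* = 0.323 + j0.1392 VA.
Step 7 — Real power: P = Re(S) = 0.323 W.
Step 8 — Reactive power: Q = Im(S) = 0.1392 VAR.
Step 9 — Apparent power: |S| = 0.3517 VA.
Step 10 — Power factor: PF = P/|S| = 0.9183 (lagging).

(a) P = 0.323 W  (b) Q = 0.1392 VAR  (c) S = 0.3517 VA  (d) PF = 0.9183 (lagging)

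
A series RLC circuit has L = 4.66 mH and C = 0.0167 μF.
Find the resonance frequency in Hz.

Step 1 — Resonance condition Im(Z)=0 gives ω₀ = 1/√(LC).
Step 2 — ω₀ = 1/√(0.00466·1.67e-08) = 1.134e+05 rad/s.
Step 3 — f₀ = ω₀/(2π) = 1.804e+04 Hz.

f₀ = 1.804e+04 Hz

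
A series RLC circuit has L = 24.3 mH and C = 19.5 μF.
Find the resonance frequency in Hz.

Step 1 — Resonance condition Im(Z)=0 gives ω₀ = 1/√(LC).
Step 2 — ω₀ = 1/√(0.0243·1.95e-05) = 1453 rad/s.
Step 3 — f₀ = ω₀/(2π) = 231.2 Hz.

f₀ = 231.2 Hz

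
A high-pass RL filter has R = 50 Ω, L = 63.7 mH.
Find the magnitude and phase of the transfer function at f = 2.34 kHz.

Step 1 — Angular frequency: ω = 2π·2340 = 1.47e+04 rad/s.
Step 2 — Transfer function: H(jω) = jωL/(R + jωL).
Step 3 — Numerator jωL = j·936.6; denominator R + jωL = 50 + j936.6.
Step 4 — H = 0.9972 + j0.05324.
Step 5 — Magnitude: |H| = 0.9986 (-0.0 dB); phase: φ = 3.1°.

|H| = 0.9986 (-0.0 dB), φ = 3.1°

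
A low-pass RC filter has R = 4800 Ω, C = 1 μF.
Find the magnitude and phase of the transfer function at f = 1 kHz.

Step 1 — Angular frequency: ω = 2π·1000 = 6283 rad/s.
Step 2 — Transfer function: H(jω) = 1/(1 + jωRC).
Step 3 — Denominator: 1 + jωRC = 1 + j·6283·4800·1e-06 = 1 + j30.16.
Step 4 — H = 0.001098 - j0.03312.
Step 5 — Magnitude: |H| = 0.03314 (-29.6 dB); phase: φ = -88.1°.

|H| = 0.03314 (-29.6 dB), φ = -88.1°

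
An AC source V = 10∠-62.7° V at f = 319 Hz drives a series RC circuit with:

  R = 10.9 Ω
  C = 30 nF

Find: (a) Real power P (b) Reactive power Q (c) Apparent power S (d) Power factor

Step 1 — Angular frequency: ω = 2π·f = 2π·319 = 2004 rad/s.
Step 2 — Component impedances:
  R: Z = R = 10.9 Ω
  C: Z = 1/(jωC) = -j/(ω·C) = 0 - j1.663e+04 Ω
Step 3 — Series combination: Z_total = R + C = 10.9 - j1.663e+04 Ω = 1.663e+04∠-90.0° Ω.
Step 4 — Source phasor: V = 10∠-62.7° V = 4.586 - j8.886 V.
Step 5 — Current: I = V / Z = 0.0005345 + j0.0002754 A = 0.0006013∠27.3° A.
Step 6 — Complex power: S = V·I* = 3.941e-06 - j0.006013 VA.
Step 7 — Real power: P = Re(S) = 3.941e-06 W.
Step 8 — Reactive power: Q = Im(S) = -0.006013 VAR.
Step 9 — Apparent power: |S| = 0.006013 VA.
Step 10 — Power factor: PF = P/|S| = 0.0006554 (leading).

(a) P = 3.941e-06 W  (b) Q = -0.006013 VAR  (c) S = 0.006013 VA  (d) PF = 0.0006554 (leading)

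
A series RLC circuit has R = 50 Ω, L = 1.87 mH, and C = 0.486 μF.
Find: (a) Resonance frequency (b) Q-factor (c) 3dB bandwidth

Step 1 — Resonance: ω₀ = 1/√(LC) = 1/√(0.00187·4.86e-07) = 3.317e+04 rad/s.
Step 2 — f₀ = ω₀/(2π) = 5279 Hz.
Step 3 — Series Q: Q = ω₀L/R = 3.317e+04·0.00187/50 = 1.241.
Step 4 — Bandwidth: Δω = ω₀/Q = 2.674e+04 rad/s; BW = Δω/(2π) = 4255 Hz.

(a) f₀ = 5279 Hz  (b) Q = 1.241  (c) BW = 4255 Hz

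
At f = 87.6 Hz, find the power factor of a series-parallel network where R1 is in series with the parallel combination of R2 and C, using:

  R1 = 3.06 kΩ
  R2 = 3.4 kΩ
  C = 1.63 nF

Step 1 — Angular frequency: ω = 2π·f = 2π·87.6 = 550.4 rad/s.
Step 2 — Component impedances:
  R1: Z = R = 3060 Ω
  R2: Z = R = 3400 Ω
  C: Z = 1/(jωC) = -j/(ω·C) = 0 - j1.115e+06 Ω
Step 3 — Parallel branch: R2 || C = 1/(1/R2 + 1/C) = 3400 - j10.37 Ω.
Step 4 — Series with R1: Z_total = R1 + (R2 || C) = 6460 - j10.37 Ω = 6460∠-0.1° Ω.
Step 5 — Power factor: PF = cos(φ) = Re(Z)/|Z| = 6460/6460 = 1.
Step 6 — Type: Im(Z) = -10.37 ⇒ leading (phase φ = -0.1°).

PF = 1 (leading, φ = -0.1°)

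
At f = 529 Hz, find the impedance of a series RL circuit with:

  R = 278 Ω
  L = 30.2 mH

Step 1 — Angular frequency: ω = 2π·f = 2π·529 = 3324 rad/s.
Step 2 — Component impedances:
  R: Z = R = 278 Ω
  L: Z = jωL = j·3324·0.0302 = 0 + j100.4 Ω
Step 3 — Series combination: Z_total = R + L = 278 + j100.4 Ω = 295.6∠19.9° Ω.

Z = 278 + j100.4 Ω = 295.6∠19.9° Ω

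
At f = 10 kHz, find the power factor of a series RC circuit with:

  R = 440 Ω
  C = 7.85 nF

Step 1 — Angular frequency: ω = 2π·f = 2π·1e+04 = 6.283e+04 rad/s.
Step 2 — Component impedances:
  R: Z = R = 440 Ω
  C: Z = 1/(jωC) = -j/(ω·C) = 0 - j2027 Ω
Step 3 — Series combination: Z_total = R + C = 440 - j2027 Ω = 2075∠-77.8° Ω.
Step 4 — Power factor: PF = cos(φ) = Re(Z)/|Z| = 440/2074.6 = 0.2121.
Step 5 — Type: Im(Z) = -2027 ⇒ leading (phase φ = -77.8°).

PF = 0.2121 (leading, φ = -77.8°)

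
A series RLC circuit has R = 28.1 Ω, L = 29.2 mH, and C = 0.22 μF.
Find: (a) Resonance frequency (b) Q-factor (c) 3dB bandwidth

Step 1 — Resonance: ω₀ = 1/√(LC) = 1/√(0.0292·2.2e-07) = 1.248e+04 rad/s.
Step 2 — f₀ = ω₀/(2π) = 1986 Hz.
Step 3 — Series Q: Q = ω₀L/R = 1.248e+04·0.0292/28.1 = 12.97.
Step 4 — Bandwidth: Δω = ω₀/Q = 962.3 rad/s; BW = Δω/(2π) = 153.2 Hz.

(a) f₀ = 1986 Hz  (b) Q = 12.97  (c) BW = 153.2 Hz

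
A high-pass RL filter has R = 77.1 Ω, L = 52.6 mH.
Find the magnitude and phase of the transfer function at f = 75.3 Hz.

Step 1 — Angular frequency: ω = 2π·75.3 = 473.1 rad/s.
Step 2 — Transfer function: H(jω) = jωL/(R + jωL).
Step 3 — Numerator jωL = j·24.89; denominator R + jωL = 77.1 + j24.89.
Step 4 — H = 0.09436 + j0.2923.
Step 5 — Magnitude: |H| = 0.3072 (-10.3 dB); phase: φ = 72.1°.

|H| = 0.3072 (-10.3 dB), φ = 72.1°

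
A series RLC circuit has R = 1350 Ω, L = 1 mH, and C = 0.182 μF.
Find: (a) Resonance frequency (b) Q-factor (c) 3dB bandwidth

Step 1 — Resonance: ω₀ = 1/√(LC) = 1/√(0.001·1.82e-07) = 7.412e+04 rad/s.
Step 2 — f₀ = ω₀/(2π) = 1.18e+04 Hz.
Step 3 — Series Q: Q = ω₀L/R = 7.412e+04·0.001/1350 = 0.05491.
Step 4 — Bandwidth: Δω = ω₀/Q = 1.35e+06 rad/s; BW = Δω/(2π) = 2.149e+05 Hz.

(a) f₀ = 1.18e+04 Hz  (b) Q = 0.05491  (c) BW = 2.149e+05 Hz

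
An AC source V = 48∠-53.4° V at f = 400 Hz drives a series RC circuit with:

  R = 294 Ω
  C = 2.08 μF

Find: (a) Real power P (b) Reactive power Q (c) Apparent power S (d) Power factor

Step 1 — Angular frequency: ω = 2π·f = 2π·400 = 2513 rad/s.
Step 2 — Component impedances:
  R: Z = R = 294 Ω
  C: Z = 1/(jωC) = -j/(ω·C) = 0 - j191.3 Ω
Step 3 — Series combination: Z_total = R + C = 294 - j191.3 Ω = 350.8∠-33.1° Ω.
Step 4 — Source phasor: V = 48∠-53.4° V = 28.62 - j38.54 V.
Step 5 — Current: I = V / Z = 0.1283 - j0.04759 A = 0.1368∠-20.3° A.
Step 6 — Complex power: S = V·I* = 5.506 - j3.582 VA.
Step 7 — Real power: P = Re(S) = 5.506 W.
Step 8 — Reactive power: Q = Im(S) = -3.582 VAR.
Step 9 — Apparent power: |S| = 6.569 VA.
Step 10 — Power factor: PF = P/|S| = 0.8382 (leading).

(a) P = 5.506 W  (b) Q = -3.582 VAR  (c) S = 6.569 VA  (d) PF = 0.8382 (leading)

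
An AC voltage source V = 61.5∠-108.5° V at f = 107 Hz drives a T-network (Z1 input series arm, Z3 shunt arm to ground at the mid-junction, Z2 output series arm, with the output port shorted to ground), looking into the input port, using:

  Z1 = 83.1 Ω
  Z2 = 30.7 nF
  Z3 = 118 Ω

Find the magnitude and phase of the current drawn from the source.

Step 1 — Angular frequency: ω = 2π·f = 2π·107 = 672.3 rad/s.
Step 2 — Component impedances:
  Z1: Z = R = 83.1 Ω
  Z2: Z = 1/(jωC) = -j/(ω·C) = 0 - j4.845e+04 Ω
  Z3: Z = R = 118 Ω
Step 3 — With the output port shorted to ground, the output series arm Z2 runs from the junction to ground; the shunt arm Z3 also runs from the junction to ground. They appear in parallel: Z3 || Z2 = 118 - j0.2874 Ω.
Step 4 — Series with input arm Z1: Z_in = Z1 + (Z3 || Z2) = 201.1 - j0.2874 Ω = 201.1∠-0.1° Ω.
Step 5 — Source phasor: V = 61.5∠-108.5° V = -19.51 - j58.32 V.
Step 6 — Ohm's law: I = V / Z_total = (-19.51 - j58.32) / (201.1 - j0.2874) = -0.09662 - j0.2902 A.
Step 7 — Convert to polar: |I| = 0.3058 A, ∠I = -108.4°.

I = 0.3058∠-108.4° A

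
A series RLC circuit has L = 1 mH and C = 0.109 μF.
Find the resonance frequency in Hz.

Step 1 — Resonance condition Im(Z)=0 gives ω₀ = 1/√(LC).
Step 2 — ω₀ = 1/√(0.001·1.09e-07) = 9.578e+04 rad/s.
Step 3 — f₀ = ω₀/(2π) = 1.524e+04 Hz.

f₀ = 1.524e+04 Hz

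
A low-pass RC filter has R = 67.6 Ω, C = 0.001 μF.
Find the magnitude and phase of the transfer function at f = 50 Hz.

Step 1 — Angular frequency: ω = 2π·50 = 314.2 rad/s.
Step 2 — Transfer function: H(jω) = 1/(1 + jωRC).
Step 3 — Denominator: 1 + jωRC = 1 + j·314.2·67.6·1e-09 = 1 + j2.124e-05.
Step 4 — H = 1 - j2.124e-05.
Step 5 — Magnitude: |H| = 1 (-0.0 dB); phase: φ = -0.0°.

|H| = 1 (-0.0 dB), φ = -0.0°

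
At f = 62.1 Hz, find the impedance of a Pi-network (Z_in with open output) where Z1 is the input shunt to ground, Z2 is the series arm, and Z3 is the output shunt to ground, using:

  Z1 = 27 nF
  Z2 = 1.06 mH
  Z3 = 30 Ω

Step 1 — Angular frequency: ω = 2π·f = 2π·62.1 = 390.2 rad/s.
Step 2 — Component impedances:
  Z1: Z = 1/(jωC) = -j/(ω·C) = 0 - j9.492e+04 Ω
  Z2: Z = jωL = j·390.2·0.00106 = 0 + j0.4136 Ω
  Z3: Z = R = 30 Ω
Step 3 — With open output, the series arm Z2 and the output shunt Z3 appear in series to ground: Z2 + Z3 = 30 + j0.4136 Ω.
Step 4 — Parallel with input shunt Z1: Z_in = Z1 || (Z2 + Z3) = 30 + j0.4041 Ω = 30∠0.8° Ω.

Z = 30 + j0.4041 Ω = 30∠0.8° Ω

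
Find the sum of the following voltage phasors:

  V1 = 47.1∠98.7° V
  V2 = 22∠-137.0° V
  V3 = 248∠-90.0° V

Step 1 — Convert each phasor to rectangular form:
  V1 = 47.1·(cos(98.7°) + j·sin(98.7°)) = -7.124 + j46.56 V
  V2 = 22·(cos(-137.0°) + j·sin(-137.0°)) = -16.09 - j15 V
  V3 = 248·(cos(-90.0°) + j·sin(-90.0°)) = 0 - j248 V
Step 2 — Sum components: V_total = -23.21 - j216.4 V.
Step 3 — Convert to polar: |V_total| = 217.7 V, ∠V_total = -96.1°.

V_total = 217.7∠-96.1° V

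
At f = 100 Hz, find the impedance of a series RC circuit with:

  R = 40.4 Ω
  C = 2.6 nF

Step 1 — Angular frequency: ω = 2π·f = 2π·100 = 628.3 rad/s.
Step 2 — Component impedances:
  R: Z = R = 40.4 Ω
  C: Z = 1/(jωC) = -j/(ω·C) = 0 - j6.121e+05 Ω
Step 3 — Series combination: Z_total = R + C = 40.4 - j6.121e+05 Ω = 6.121e+05∠-90.0° Ω.

Z = 40.4 - j6.121e+05 Ω = 6.121e+05∠-90.0° Ω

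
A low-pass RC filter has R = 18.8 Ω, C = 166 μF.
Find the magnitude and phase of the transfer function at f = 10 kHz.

Step 1 — Angular frequency: ω = 2π·1e+04 = 6.283e+04 rad/s.
Step 2 — Transfer function: H(jω) = 1/(1 + jωRC).
Step 3 — Denominator: 1 + jωRC = 1 + j·6.283e+04·18.8·0.000166 = 1 + j196.1.
Step 4 — H = 2.601e-05 - j0.0051.
Step 5 — Magnitude: |H| = 0.0051 (-45.8 dB); phase: φ = -89.7°.

|H| = 0.0051 (-45.8 dB), φ = -89.7°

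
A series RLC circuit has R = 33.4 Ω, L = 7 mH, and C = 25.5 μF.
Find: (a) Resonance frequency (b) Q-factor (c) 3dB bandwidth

Step 1 — Resonance: ω₀ = 1/√(LC) = 1/√(0.007·2.55e-05) = 2367 rad/s.
Step 2 — f₀ = ω₀/(2π) = 376.7 Hz.
Step 3 — Series Q: Q = ω₀L/R = 2367·0.007/33.4 = 0.4961.
Step 4 — Bandwidth: Δω = ω₀/Q = 4771 rad/s; BW = Δω/(2π) = 759.4 Hz.

(a) f₀ = 376.7 Hz  (b) Q = 0.4961  (c) BW = 759.4 Hz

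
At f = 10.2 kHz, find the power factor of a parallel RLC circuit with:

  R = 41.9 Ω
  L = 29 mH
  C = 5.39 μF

Step 1 — Angular frequency: ω = 2π·f = 2π·1.02e+04 = 6.409e+04 rad/s.
Step 2 — Component impedances:
  R: Z = R = 41.9 Ω
  L: Z = jωL = j·6.409e+04·0.029 = 0 + j1859 Ω
  C: Z = 1/(jωC) = -j/(ω·C) = 0 - j2.895 Ω
Step 3 — Parallel combination: 1/Z_total = 1/R + 1/L + 1/C; Z_total = 0.1997 - j2.886 Ω = 2.892∠-86.0° Ω.
Step 4 — Power factor: PF = cos(φ) = Re(Z)/|Z| = 0.19968/2.8925 = 0.06903.
Step 5 — Type: Im(Z) = -2.886 ⇒ leading (phase φ = -86.0°).

PF = 0.06903 (leading, φ = -86.0°)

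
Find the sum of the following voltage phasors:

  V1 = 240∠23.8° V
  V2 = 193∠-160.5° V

Step 1 — Convert each phasor to rectangular form:
  V1 = 240·(cos(23.8°) + j·sin(23.8°)) = 219.6 + j96.85 V
  V2 = 193·(cos(-160.5°) + j·sin(-160.5°)) = -181.9 - j64.42 V
Step 2 — Sum components: V_total = 37.66 + j32.43 V.
Step 3 — Convert to polar: |V_total| = 49.7 V, ∠V_total = 40.7°.

V_total = 49.7∠40.7° V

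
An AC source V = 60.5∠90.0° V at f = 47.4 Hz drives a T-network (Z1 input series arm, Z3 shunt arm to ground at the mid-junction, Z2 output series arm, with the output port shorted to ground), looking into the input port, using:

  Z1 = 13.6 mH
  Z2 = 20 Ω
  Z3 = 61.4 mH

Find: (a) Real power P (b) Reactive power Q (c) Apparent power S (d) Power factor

Step 1 — Angular frequency: ω = 2π·f = 2π·47.4 = 297.8 rad/s.
Step 2 — Component impedances:
  Z1: Z = jωL = j·297.8·0.0136 = 0 + j4.05 Ω
  Z2: Z = R = 20 Ω
  Z3: Z = jωL = j·297.8·0.0614 = 0 + j18.29 Ω
Step 3 — With the output port shorted to ground, the output series arm Z2 runs from the junction to ground; the shunt arm Z3 also runs from the junction to ground. They appear in parallel: Z3 || Z2 = 9.107 + j9.96 Ω.
Step 4 — Series with input arm Z1: Z_in = Z1 + (Z3 || Z2) = 9.107 + j14.01 Ω = 16.71∠57.0° Ω.
Step 5 — Source phasor: V = 60.5∠90.0° V = 0 + j60.5 V.
Step 6 — Current: I = V / Z = 3.036 + j1.973 A = 3.621∠33.0° A.
Step 7 — Complex power: S = V·I* = 119.4 + j183.7 VA.
Step 8 — Real power: P = Re(S) = 119.4 W.
Step 9 — Reactive power: Q = Im(S) = 183.7 VAR.
Step 10 — Apparent power: |S| = 219 VA.
Step 11 — Power factor: PF = P/|S| = 0.545 (lagging).

(a) P = 119.4 W  (b) Q = 183.7 VAR  (c) S = 219 VA  (d) PF = 0.545 (lagging)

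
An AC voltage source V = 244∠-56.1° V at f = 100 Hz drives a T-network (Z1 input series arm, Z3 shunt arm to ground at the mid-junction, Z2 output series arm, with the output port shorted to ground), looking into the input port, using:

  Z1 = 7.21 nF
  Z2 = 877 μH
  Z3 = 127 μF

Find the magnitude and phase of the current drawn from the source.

Step 1 — Angular frequency: ω = 2π·f = 2π·100 = 628.3 rad/s.
Step 2 — Component impedances:
  Z1: Z = 1/(jωC) = -j/(ω·C) = 0 - j2.207e+05 Ω
  Z2: Z = jωL = j·628.3·0.000877 = 0 + j0.551 Ω
  Z3: Z = 1/(jωC) = -j/(ω·C) = 0 - j12.53 Ω
Step 3 — With the output port shorted to ground, the output series arm Z2 runs from the junction to ground; the shunt arm Z3 also runs from the junction to ground. They appear in parallel: Z3 || Z2 = 0 + j0.5764 Ω.
Step 4 — Series with input arm Z1: Z_in = Z1 + (Z3 || Z2) = 0 - j2.207e+05 Ω = 2.207e+05∠-90.0° Ω.
Step 5 — Source phasor: V = 244∠-56.1° V = 136.1 - j202.5 V.
Step 6 — Ohm's law: I = V / Z_total = (136.1 - j202.5) / (0 - j2.207e+05) = 0.0009175 + j0.0006165 A.
Step 7 — Convert to polar: |I| = 0.001105 A, ∠I = 33.9°.

I = 0.001105∠33.9° A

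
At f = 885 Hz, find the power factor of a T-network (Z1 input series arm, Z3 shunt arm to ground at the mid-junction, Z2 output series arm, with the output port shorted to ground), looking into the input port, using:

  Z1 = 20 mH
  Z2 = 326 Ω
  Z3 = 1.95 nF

Step 1 — Angular frequency: ω = 2π·f = 2π·885 = 5561 rad/s.
Step 2 — Component impedances:
  Z1: Z = jωL = j·5561·0.02 = 0 + j111.2 Ω
  Z2: Z = R = 326 Ω
  Z3: Z = 1/(jωC) = -j/(ω·C) = 0 - j9.222e+04 Ω
Step 3 — With the output port shorted to ground, the output series arm Z2 runs from the junction to ground; the shunt arm Z3 also runs from the junction to ground. They appear in parallel: Z3 || Z2 = 326 - j1.152 Ω.
Step 4 — Series with input arm Z1: Z_in = Z1 + (Z3 || Z2) = 326 + j110.1 Ω = 344.1∠18.7° Ω.
Step 5 — Power factor: PF = cos(φ) = Re(Z)/|Z| = 326/344.07 = 0.9475.
Step 6 — Type: Im(Z) = 110.1 ⇒ lagging (phase φ = 18.7°).

PF = 0.9475 (lagging, φ = 18.7°)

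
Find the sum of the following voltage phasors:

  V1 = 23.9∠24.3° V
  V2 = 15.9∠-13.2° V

Step 1 — Convert each phasor to rectangular form:
  V1 = 23.9·(cos(24.3°) + j·sin(24.3°)) = 21.78 + j9.835 V
  V2 = 15.9·(cos(-13.2°) + j·sin(-13.2°)) = 15.48 - j3.631 V
Step 2 — Sum components: V_total = 37.26 + j6.204 V.
Step 3 — Convert to polar: |V_total| = 37.78 V, ∠V_total = 9.5°.

V_total = 37.78∠9.5° V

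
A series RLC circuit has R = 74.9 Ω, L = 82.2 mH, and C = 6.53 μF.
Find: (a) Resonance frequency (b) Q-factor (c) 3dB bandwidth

Step 1 — Resonance: ω₀ = 1/√(LC) = 1/√(0.0822·6.53e-06) = 1365 rad/s.
Step 2 — f₀ = ω₀/(2π) = 217.2 Hz.
Step 3 — Series Q: Q = ω₀L/R = 1365·0.0822/74.9 = 1.498.
Step 4 — Bandwidth: Δω = ω₀/Q = 911.2 rad/s; BW = Δω/(2π) = 145 Hz.

(a) f₀ = 217.2 Hz  (b) Q = 1.498  (c) BW = 145 Hz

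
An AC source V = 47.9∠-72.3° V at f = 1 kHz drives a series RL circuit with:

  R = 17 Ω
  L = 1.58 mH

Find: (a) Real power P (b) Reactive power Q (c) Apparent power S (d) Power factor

Step 1 — Angular frequency: ω = 2π·f = 2π·1000 = 6283 rad/s.
Step 2 — Component impedances:
  R: Z = R = 17 Ω
  L: Z = jωL = j·6283·0.00158 = 0 + j9.927 Ω
Step 3 — Series combination: Z_total = R + L = 17 + j9.927 Ω = 19.69∠30.3° Ω.
Step 4 — Source phasor: V = 47.9∠-72.3° V = 14.56 - j45.63 V.
Step 5 — Current: I = V / Z = -0.5301 - j2.375 A = 2.433∠-102.6° A.
Step 6 — Complex power: S = V·I* = 100.6 + j58.77 VA.
Step 7 — Real power: P = Re(S) = 100.6 W.
Step 8 — Reactive power: Q = Im(S) = 58.77 VAR.
Step 9 — Apparent power: |S| = 116.5 VA.
Step 10 — Power factor: PF = P/|S| = 0.8635 (lagging).

(a) P = 100.6 W  (b) Q = 58.77 VAR  (c) S = 116.5 VA  (d) PF = 0.8635 (lagging)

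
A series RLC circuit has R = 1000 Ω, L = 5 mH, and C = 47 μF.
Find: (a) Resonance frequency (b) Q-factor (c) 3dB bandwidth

Step 1 — Resonance: ω₀ = 1/√(LC) = 1/√(0.005·4.7e-05) = 2063 rad/s.
Step 2 — f₀ = ω₀/(2π) = 328.3 Hz.
Step 3 — Series Q: Q = ω₀L/R = 2063·0.005/1000 = 0.01031.
Step 4 — Bandwidth: Δω = ω₀/Q = 2e+05 rad/s; BW = Δω/(2π) = 3.183e+04 Hz.

(a) f₀ = 328.3 Hz  (b) Q = 0.01031  (c) BW = 3.183e+04 Hz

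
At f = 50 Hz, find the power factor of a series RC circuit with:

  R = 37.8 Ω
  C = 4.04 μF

Step 1 — Angular frequency: ω = 2π·f = 2π·50 = 314.2 rad/s.
Step 2 — Component impedances:
  R: Z = R = 37.8 Ω
  C: Z = 1/(jωC) = -j/(ω·C) = 0 - j787.9 Ω
Step 3 — Series combination: Z_total = R + C = 37.8 - j787.9 Ω = 788.8∠-87.3° Ω.
Step 4 — Power factor: PF = cos(φ) = Re(Z)/|Z| = 37.8/788.8 = 0.04792.
Step 5 — Type: Im(Z) = -787.9 ⇒ leading (phase φ = -87.3°).

PF = 0.04792 (leading, φ = -87.3°)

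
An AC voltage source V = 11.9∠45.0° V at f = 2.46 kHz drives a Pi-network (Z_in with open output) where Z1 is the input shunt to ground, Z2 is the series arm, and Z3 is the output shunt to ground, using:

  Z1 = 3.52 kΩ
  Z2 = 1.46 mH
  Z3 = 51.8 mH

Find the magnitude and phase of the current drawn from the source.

Step 1 — Angular frequency: ω = 2π·f = 2π·2460 = 1.546e+04 rad/s.
Step 2 — Component impedances:
  Z1: Z = R = 3520 Ω
  Z2: Z = jωL = j·1.546e+04·0.00146 = 0 + j22.57 Ω
  Z3: Z = jωL = j·1.546e+04·0.0518 = 0 + j800.7 Ω
Step 3 — With open output, the series arm Z2 and the output shunt Z3 appear in series to ground: Z2 + Z3 = 0 + j823.2 Ω.
Step 4 — Parallel with input shunt Z1: Z_in = Z1 || (Z2 + Z3) = 182.5 + j780.5 Ω = 801.6∠76.8° Ω.
Step 5 — Source phasor: V = 11.9∠45.0° V = 8.415 + j8.415 V.
Step 6 — Ohm's law: I = V / Z_total = (8.415 + j8.415) / (182.5 + j780.5) = 0.01261 - j0.007831 A.
Step 7 — Convert to polar: |I| = 0.01485 A, ∠I = -31.8°.

I = 0.01485∠-31.8° A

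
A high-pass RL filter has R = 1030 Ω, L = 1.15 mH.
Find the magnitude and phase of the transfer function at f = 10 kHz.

Step 1 — Angular frequency: ω = 2π·1e+04 = 6.283e+04 rad/s.
Step 2 — Transfer function: H(jω) = jωL/(R + jωL).
Step 3 — Numerator jωL = j·72.26; denominator R + jωL = 1030 + j72.26.
Step 4 — H = 0.004897 + j0.06981.
Step 5 — Magnitude: |H| = 0.06998 (-23.1 dB); phase: φ = 86.0°.

|H| = 0.06998 (-23.1 dB), φ = 86.0°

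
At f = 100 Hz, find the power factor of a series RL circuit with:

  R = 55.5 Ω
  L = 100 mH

Step 1 — Angular frequency: ω = 2π·f = 2π·100 = 628.3 rad/s.
Step 2 — Component impedances:
  R: Z = R = 55.5 Ω
  L: Z = jωL = j·628.3·0.1 = 0 + j62.83 Ω
Step 3 — Series combination: Z_total = R + L = 55.5 + j62.83 Ω = 83.83∠48.5° Ω.
Step 4 — Power factor: PF = cos(φ) = Re(Z)/|Z| = 55.5/83.834 = 0.662.
Step 5 — Type: Im(Z) = 62.83 ⇒ lagging (phase φ = 48.5°).

PF = 0.662 (lagging, φ = 48.5°)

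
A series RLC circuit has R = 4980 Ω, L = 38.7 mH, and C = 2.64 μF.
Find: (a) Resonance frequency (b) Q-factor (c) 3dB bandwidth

Step 1 — Resonance: ω₀ = 1/√(LC) = 1/√(0.0387·2.64e-06) = 3129 rad/s.
Step 2 — f₀ = ω₀/(2π) = 497.9 Hz.
Step 3 — Series Q: Q = ω₀L/R = 3129·0.0387/4980 = 0.02431.
Step 4 — Bandwidth: Δω = ω₀/Q = 1.287e+05 rad/s; BW = Δω/(2π) = 2.048e+04 Hz.

(a) f₀ = 497.9 Hz  (b) Q = 0.02431  (c) BW = 2.048e+04 Hz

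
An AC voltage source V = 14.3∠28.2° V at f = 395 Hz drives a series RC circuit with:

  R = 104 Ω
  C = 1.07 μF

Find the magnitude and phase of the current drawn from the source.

Step 1 — Angular frequency: ω = 2π·f = 2π·395 = 2482 rad/s.
Step 2 — Component impedances:
  R: Z = R = 104 Ω
  C: Z = 1/(jωC) = -j/(ω·C) = 0 - j376.6 Ω
Step 3 — Series combination: Z_total = R + C = 104 - j376.6 Ω = 390.7∠-74.6° Ω.
Step 4 — Source phasor: V = 14.3∠28.2° V = 12.6 + j6.757 V.
Step 5 — Ohm's law: I = V / Z_total = (12.6 + j6.757) / (104 - j376.6) = -0.008085 + j0.0357 A.
Step 6 — Convert to polar: |I| = 0.0366 A, ∠I = 102.8°.

I = 0.0366∠102.8° A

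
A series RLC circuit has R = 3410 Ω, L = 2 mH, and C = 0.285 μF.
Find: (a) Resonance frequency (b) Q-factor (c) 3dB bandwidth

Step 1 — Resonance: ω₀ = 1/√(LC) = 1/√(0.002·2.85e-07) = 4.189e+04 rad/s.
Step 2 — f₀ = ω₀/(2π) = 6666 Hz.
Step 3 — Series Q: Q = ω₀L/R = 4.189e+04·0.002/3410 = 0.02457.
Step 4 — Bandwidth: Δω = ω₀/Q = 1.705e+06 rad/s; BW = Δω/(2π) = 2.714e+05 Hz.

(a) f₀ = 6666 Hz  (b) Q = 0.02457  (c) BW = 2.714e+05 Hz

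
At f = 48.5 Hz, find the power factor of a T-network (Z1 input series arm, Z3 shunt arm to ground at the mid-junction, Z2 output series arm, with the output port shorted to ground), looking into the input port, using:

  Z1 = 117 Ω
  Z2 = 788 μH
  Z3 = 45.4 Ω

Step 1 — Angular frequency: ω = 2π·f = 2π·48.5 = 304.7 rad/s.
Step 2 — Component impedances:
  Z1: Z = R = 117 Ω
  Z2: Z = jωL = j·304.7·0.000788 = 0 + j0.2401 Ω
  Z3: Z = R = 45.4 Ω
Step 3 — With the output port shorted to ground, the output series arm Z2 runs from the junction to ground; the shunt arm Z3 also runs from the junction to ground. They appear in parallel: Z3 || Z2 = 0.00127 + j0.2401 Ω.
Step 4 — Series with input arm Z1: Z_in = Z1 + (Z3 || Z2) = 117 + j0.2401 Ω = 117∠0.1° Ω.
Step 5 — Power factor: PF = cos(φ) = Re(Z)/|Z| = 117/117 = 1.
Step 6 — Type: Im(Z) = 0.2401 ⇒ lagging (phase φ = 0.1°).

PF = 1 (lagging, φ = 0.1°)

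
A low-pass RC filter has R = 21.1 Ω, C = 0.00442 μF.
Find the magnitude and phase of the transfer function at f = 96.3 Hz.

Step 1 — Angular frequency: ω = 2π·96.3 = 605.1 rad/s.
Step 2 — Transfer function: H(jω) = 1/(1 + jωRC).
Step 3 — Denominator: 1 + jωRC = 1 + j·605.1·21.1·4.42e-09 = 1 + j5.643e-05.
Step 4 — H = 1 - j5.643e-05.
Step 5 — Magnitude: |H| = 1 (-0.0 dB); phase: φ = -0.0°.

|H| = 1 (-0.0 dB), φ = -0.0°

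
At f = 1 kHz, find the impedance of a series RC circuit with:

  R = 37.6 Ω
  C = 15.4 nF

Step 1 — Angular frequency: ω = 2π·f = 2π·1000 = 6283 rad/s.
Step 2 — Component impedances:
  R: Z = R = 37.6 Ω
  C: Z = 1/(jωC) = -j/(ω·C) = 0 - j1.033e+04 Ω
Step 3 — Series combination: Z_total = R + C = 37.6 - j1.033e+04 Ω = 1.033e+04∠-89.8° Ω.

Z = 37.6 - j1.033e+04 Ω = 1.033e+04∠-89.8° Ω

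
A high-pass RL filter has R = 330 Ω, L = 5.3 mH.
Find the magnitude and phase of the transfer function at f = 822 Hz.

Step 1 — Angular frequency: ω = 2π·822 = 5165 rad/s.
Step 2 — Transfer function: H(jω) = jωL/(R + jωL).
Step 3 — Numerator jωL = j·27.37; denominator R + jωL = 330 + j27.37.
Step 4 — H = 0.006834 + j0.08238.
Step 5 — Magnitude: |H| = 0.08267 (-21.7 dB); phase: φ = 85.3°.

|H| = 0.08267 (-21.7 dB), φ = 85.3°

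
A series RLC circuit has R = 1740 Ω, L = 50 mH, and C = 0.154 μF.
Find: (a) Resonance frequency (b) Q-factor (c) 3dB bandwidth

Step 1 — Resonance condition Im(Z)=0 gives ω₀ = 1/√(LC).
Step 2 — ω₀ = 1/√(0.05·1.54e-07) = 1.14e+04 rad/s.
Step 3 — f₀ = ω₀/(2π) = 1814 Hz.
Step 4 — Series Q: Q = ω₀L/R = 1.14e+04·0.05/1740 = 0.3275.
Step 5 — 3dB bandwidth: Δω = ω₀/Q = 3.48e+04 rad/s; BW = Δω/(2π) = 5539 Hz.

(a) f₀ = 1814 Hz  (b) Q = 0.3275  (c) BW = 5539 Hz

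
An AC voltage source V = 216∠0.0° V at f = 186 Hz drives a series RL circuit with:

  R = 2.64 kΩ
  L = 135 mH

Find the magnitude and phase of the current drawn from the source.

Step 1 — Angular frequency: ω = 2π·f = 2π·186 = 1169 rad/s.
Step 2 — Component impedances:
  R: Z = R = 2640 Ω
  L: Z = jωL = j·1169·0.135 = 0 + j157.8 Ω
Step 3 — Series combination: Z_total = R + L = 2640 + j157.8 Ω = 2645∠3.4° Ω.
Step 4 — Source phasor: V = 216∠0.0° V = 216 V.
Step 5 — Ohm's law: I = V / Z_total = (216) / (2640 + j157.8) = 0.08153 - j0.004872 A.
Step 6 — Convert to polar: |I| = 0.08167 A, ∠I = -3.4°.

I = 0.08167∠-3.4° A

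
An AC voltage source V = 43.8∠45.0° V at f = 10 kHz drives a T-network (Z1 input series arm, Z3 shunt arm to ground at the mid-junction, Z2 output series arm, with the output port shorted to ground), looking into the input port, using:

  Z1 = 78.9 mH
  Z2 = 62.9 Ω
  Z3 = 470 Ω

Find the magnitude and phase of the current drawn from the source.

Step 1 — Angular frequency: ω = 2π·f = 2π·1e+04 = 6.283e+04 rad/s.
Step 2 — Component impedances:
  Z1: Z = jωL = j·6.283e+04·0.0789 = 0 + j4957 Ω
  Z2: Z = R = 62.9 Ω
  Z3: Z = R = 470 Ω
Step 3 — With the output port shorted to ground, the output series arm Z2 runs from the junction to ground; the shunt arm Z3 also runs from the junction to ground. They appear in parallel: Z3 || Z2 = 55.48 Ω.
Step 4 — Series with input arm Z1: Z_in = Z1 + (Z3 || Z2) = 55.48 + j4957 Ω = 4958∠89.4° Ω.
Step 5 — Source phasor: V = 43.8∠45.0° V = 30.97 + j30.97 V.
Step 6 — Ohm's law: I = V / Z_total = (30.97 + j30.97) / (55.48 + j4957) = 0.006317 - j0.006177 A.
Step 7 — Convert to polar: |I| = 0.008835 A, ∠I = -44.4°.

I = 0.008835∠-44.4° A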